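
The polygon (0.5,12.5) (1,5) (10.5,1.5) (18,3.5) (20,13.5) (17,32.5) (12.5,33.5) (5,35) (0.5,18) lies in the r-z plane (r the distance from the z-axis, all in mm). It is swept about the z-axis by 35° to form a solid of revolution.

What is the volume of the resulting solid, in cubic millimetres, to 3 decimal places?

Profile (r,z), 9 vertices: (0.5,12.5) (1,5) (10.5,1.5) (18,3.5) (20,13.5) (17,32.5) (12.5,33.5) (5,35) (0.5,18)
edge 0: (0.5,12.5)→(1,5)  cross = 0.5·5 − 1·12.5 = -10.0000; (r_i+r_j)·cross = 1.5·-10.0000 = -15.0000
edge 1: (1,5)→(10.5,1.5)  cross = 1·1.5 − 10.5·5 = -51.0000; (r_i+r_j)·cross = 11.5·-51.0000 = -586.5000
edge 2: (10.5,1.5)→(18,3.5)  cross = 10.5·3.5 − 18·1.5 = 9.7500; (r_i+r_j)·cross = 28.5·9.7500 = 277.8750
edge 3: (18,3.5)→(20,13.5)  cross = 18·13.5 − 20·3.5 = 173.0000; (r_i+r_j)·cross = 38·173.0000 = 6574.0000
edge 4: (20,13.5)→(17,32.5)  cross = 20·32.5 − 17·13.5 = 420.5000; (r_i+r_j)·cross = 37·420.5000 = 15558.5000
edge 5: (17,32.5)→(12.5,33.5)  cross = 17·33.5 − 12.5·32.5 = 163.2500; (r_i+r_j)·cross = 29.5·163.2500 = 4815.8750
edge 6: (12.5,33.5)→(5,35)  cross = 12.5·35 − 5·33.5 = 270.0000; (r_i+r_j)·cross = 17.5·270.0000 = 4725.0000
edge 7: (5,35)→(0.5,18)  cross = 5·18 − 0.5·35 = 72.5000; (r_i+r_j)·cross = 5.5·72.5000 = 398.7500
edge 8: (0.5,18)→(0.5,12.5)  cross = 0.5·12.5 − 0.5·18 = -2.7500; (r_i+r_j)·cross = 1·-2.7500 = -2.7500
Σcross = 1045.2500 → A = |Σcross|/2 = 522.6250 mm²
Σ(r_i+r_j)·cross = 31745.7500 → first moment M = |Σ|/6 = 5290.9583
R_c = M/A = 5290.9583/522.6250 = 10.1238 mm
θ = 35° = 0.610865 rad
V = θ·R_c·A = 0.610865·10.1238·522.6250 = 3232.063 mm³

Volume = 3232.063 mm³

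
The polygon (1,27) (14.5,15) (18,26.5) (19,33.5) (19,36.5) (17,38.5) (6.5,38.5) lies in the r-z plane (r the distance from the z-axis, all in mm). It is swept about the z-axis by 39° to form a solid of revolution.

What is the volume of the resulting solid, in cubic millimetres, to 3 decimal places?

Volume = 2070.198 mm³

Profile (r,z), 7 vertices: (1,27) (14.5,15) (18,26.5) (19,33.5) (19,36.5) (17,38.5) (6.5,38.5)
edge 0: (1,27)→(14.5,15)  cross = 1·15 − 14.5·27 = -376.5000; (r_i+r_j)·cross = 15.5·-376.5000 = -5835.7500
edge 1: (14.5,15)→(18,26.5)  cross = 14.5·26.5 − 18·15 = 114.2500; (r_i+r_j)·cross = 32.5·114.2500 = 3713.1250
edge 2: (18,26.5)→(19,33.5)  cross = 18·33.5 − 19·26.5 = 99.5000; (r_i+r_j)·cross = 37·99.5000 = 3681.5000
edge 3: (19,33.5)→(19,36.5)  cross = 19·36.5 − 19·33.5 = 57.0000; (r_i+r_j)·cross = 38·57.0000 = 2166.0000
edge 4: (19,36.5)→(17,38.5)  cross = 19·38.5 − 17·36.5 = 111.0000; (r_i+r_j)·cross = 36·111.0000 = 3996.0000
edge 5: (17,38.5)→(6.5,38.5)  cross = 17·38.5 − 6.5·38.5 = 404.2500; (r_i+r_j)·cross = 23.5·404.2500 = 9499.8750
edge 6: (6.5,38.5)→(1,27)  cross = 6.5·27 − 1·38.5 = 137.0000; (r_i+r_j)·cross = 7.5·137.0000 = 1027.5000
Σcross = 546.5000 → A = |Σcross|/2 = 273.2500 mm²
Σ(r_i+r_j)·cross = 18248.2500 → first moment M = |Σ|/6 = 3041.3750
R_c = M/A = 3041.3750/273.2500 = 11.1304 mm
θ = 39° = 0.680678 rad
V = θ·R_c·A = 0.680678·11.1304·273.2500 = 2070.198 mm³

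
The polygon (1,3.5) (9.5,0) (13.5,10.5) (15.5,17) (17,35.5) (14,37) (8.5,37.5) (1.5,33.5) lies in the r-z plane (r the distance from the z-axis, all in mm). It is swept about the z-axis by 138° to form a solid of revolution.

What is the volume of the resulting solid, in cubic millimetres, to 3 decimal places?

Profile (r,z), 8 vertices: (1,3.5) (9.5,0) (13.5,10.5) (15.5,17) (17,35.5) (14,37) (8.5,37.5) (1.5,33.5)
edge 0: (1,3.5)→(9.5,0)  cross = 1·0 − 9.5·3.5 = -33.2500; (r_i+r_j)·cross = 10.5·-33.2500 = -349.1250
edge 1: (9.5,0)→(13.5,10.5)  cross = 9.5·10.5 − 13.5·0 = 99.7500; (r_i+r_j)·cross = 23·99.7500 = 2294.2500
edge 2: (13.5,10.5)→(15.5,17)  cross = 13.5·17 − 15.5·10.5 = 66.7500; (r_i+r_j)·cross = 29·66.7500 = 1935.7500
edge 3: (15.5,17)→(17,35.5)  cross = 15.5·35.5 − 17·17 = 261.2500; (r_i+r_j)·cross = 32.5·261.2500 = 8490.6250
edge 4: (17,35.5)→(14,37)  cross = 17·37 − 14·35.5 = 132.0000; (r_i+r_j)·cross = 31·132.0000 = 4092.0000
edge 5: (14,37)→(8.5,37.5)  cross = 14·37.5 − 8.5·37 = 210.5000; (r_i+r_j)·cross = 22.5·210.5000 = 4736.2500
edge 6: (8.5,37.5)→(1.5,33.5)  cross = 8.5·33.5 − 1.5·37.5 = 228.5000; (r_i+r_j)·cross = 10·228.5000 = 2285.0000
edge 7: (1.5,33.5)→(1,3.5)  cross = 1.5·3.5 − 1·33.5 = -28.2500; (r_i+r_j)·cross = 2.5·-28.2500 = -70.6250
Σcross = 937.2500 → A = |Σcross|/2 = 468.6250 mm²
Σ(r_i+r_j)·cross = 23414.1250 → first moment M = |Σ|/6 = 3902.3542
R_c = M/A = 3902.3542/468.6250 = 8.3272 mm
θ = 138° = 2.408554 rad
V = θ·R_c·A = 2.408554·8.3272·468.6250 = 9399.032 mm³

Volume = 9399.032 mm³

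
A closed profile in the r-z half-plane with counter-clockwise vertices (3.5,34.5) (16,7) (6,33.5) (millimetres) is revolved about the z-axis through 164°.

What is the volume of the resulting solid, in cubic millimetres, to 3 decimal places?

Profile (r,z), 3 vertices: (3.5,34.5) (16,7) (6,33.5)
edge 0: (3.5,34.5)→(16,7)  cross = 3.5·7 − 16·34.5 = -527.5000; (r_i+r_j)·cross = 19.5·-527.5000 = -10286.2500
edge 1: (16,7)→(6,33.5)  cross = 16·33.5 − 6·7 = 494.0000; (r_i+r_j)·cross = 22·494.0000 = 10868.0000
edge 2: (6,33.5)→(3.5,34.5)  cross = 6·34.5 − 3.5·33.5 = 89.7500; (r_i+r_j)·cross = 9.5·89.7500 = 852.6250
Σcross = 56.2500 → A = |Σcross|/2 = 28.1250 mm²
Σ(r_i+r_j)·cross = 1434.3750 → first moment M = |Σ|/6 = 239.0625
R_c = M/A = 239.0625/28.1250 = 8.5000 mm
θ = 164° = 2.862340 rad
V = θ·R_c·A = 2.862340·8.5000·28.1250 = 684.278 mm³

Volume = 684.278 mm³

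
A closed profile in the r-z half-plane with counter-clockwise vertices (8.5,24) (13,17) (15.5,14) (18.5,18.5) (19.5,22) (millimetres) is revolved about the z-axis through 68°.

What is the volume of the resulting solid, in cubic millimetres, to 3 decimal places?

Volume = 918.799 mm³

Profile (r,z), 5 vertices: (8.5,24) (13,17) (15.5,14) (18.5,18.5) (19.5,22)
edge 0: (8.5,24)→(13,17)  cross = 8.5·17 − 13·24 = -167.5000; (r_i+r_j)·cross = 21.5·-167.5000 = -3601.2500
edge 1: (13,17)→(15.5,14)  cross = 13·14 − 15.5·17 = -81.5000; (r_i+r_j)·cross = 28.5·-81.5000 = -2322.7500
edge 2: (15.5,14)→(18.5,18.5)  cross = 15.5·18.5 − 18.5·14 = 27.7500; (r_i+r_j)·cross = 34·27.7500 = 943.5000
edge 3: (18.5,18.5)→(19.5,22)  cross = 18.5·22 − 19.5·18.5 = 46.2500; (r_i+r_j)·cross = 38·46.2500 = 1757.5000
edge 4: (19.5,22)→(8.5,24)  cross = 19.5·24 − 8.5·22 = 281.0000; (r_i+r_j)·cross = 28·281.0000 = 7868.0000
Σcross = 106.0000 → A = |Σcross|/2 = 53.0000 mm²
Σ(r_i+r_j)·cross = 4645.0000 → first moment M = |Σ|/6 = 774.1667
R_c = M/A = 774.1667/53.0000 = 14.6069 mm
θ = 68° = 1.186824 rad
V = θ·R_c·A = 1.186824·14.6069·53.0000 = 918.799 mm³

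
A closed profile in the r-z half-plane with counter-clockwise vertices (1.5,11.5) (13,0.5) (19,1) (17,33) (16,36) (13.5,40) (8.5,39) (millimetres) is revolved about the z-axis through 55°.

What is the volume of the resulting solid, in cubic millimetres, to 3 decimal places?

Volume = 5075.736 mm³

Profile (r,z), 7 vertices: (1.5,11.5) (13,0.5) (19,1) (17,33) (16,36) (13.5,40) (8.5,39)
edge 0: (1.5,11.5)→(13,0.5)  cross = 1.5·0.5 − 13·11.5 = -148.7500; (r_i+r_j)·cross = 14.5·-148.7500 = -2156.8750
edge 1: (13,0.5)→(19,1)  cross = 13·1 − 19·0.5 = 3.5000; (r_i+r_j)·cross = 32·3.5000 = 112.0000
edge 2: (19,1)→(17,33)  cross = 19·33 − 17·1 = 610.0000; (r_i+r_j)·cross = 36·610.0000 = 21960.0000
edge 3: (17,33)→(16,36)  cross = 17·36 − 16·33 = 84.0000; (r_i+r_j)·cross = 33·84.0000 = 2772.0000
edge 4: (16,36)→(13.5,40)  cross = 16·40 − 13.5·36 = 154.0000; (r_i+r_j)·cross = 29.5·154.0000 = 4543.0000
edge 5: (13.5,40)→(8.5,39)  cross = 13.5·39 − 8.5·40 = 186.5000; (r_i+r_j)·cross = 22·186.5000 = 4103.0000
edge 6: (8.5,39)→(1.5,11.5)  cross = 8.5·11.5 − 1.5·39 = 39.2500; (r_i+r_j)·cross = 10·39.2500 = 392.5000
Σcross = 928.5000 → A = |Σcross|/2 = 464.2500 mm²
Σ(r_i+r_j)·cross = 31725.6250 → first moment M = |Σ|/6 = 5287.6042
R_c = M/A = 5287.6042/464.2500 = 11.3896 mm
θ = 55° = 0.959931 rad
V = θ·R_c·A = 0.959931·11.3896·464.2500 = 5075.736 mm³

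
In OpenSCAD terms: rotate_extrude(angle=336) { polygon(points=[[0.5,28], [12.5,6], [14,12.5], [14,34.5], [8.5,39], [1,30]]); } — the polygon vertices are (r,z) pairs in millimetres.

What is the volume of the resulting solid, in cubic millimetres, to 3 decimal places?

Profile (r,z), 6 vertices: (0.5,28) (12.5,6) (14,12.5) (14,34.5) (8.5,39) (1,30)
edge 0: (0.5,28)→(12.5,6)  cross = 0.5·6 − 12.5·28 = -347.0000; (r_i+r_j)·cross = 13·-347.0000 = -4511.0000
edge 1: (12.5,6)→(14,12.5)  cross = 12.5·12.5 − 14·6 = 72.2500; (r_i+r_j)·cross = 26.5·72.2500 = 1914.6250
edge 2: (14,12.5)→(14,34.5)  cross = 14·34.5 − 14·12.5 = 308.0000; (r_i+r_j)·cross = 28·308.0000 = 8624.0000
edge 3: (14,34.5)→(8.5,39)  cross = 14·39 − 8.5·34.5 = 252.7500; (r_i+r_j)·cross = 22.5·252.7500 = 5686.8750
edge 4: (8.5,39)→(1,30)  cross = 8.5·30 − 1·39 = 216.0000; (r_i+r_j)·cross = 9.5·216.0000 = 2052.0000
edge 5: (1,30)→(0.5,28)  cross = 1·28 − 0.5·30 = 13.0000; (r_i+r_j)·cross = 1.5·13.0000 = 19.5000
Σcross = 515.0000 → A = |Σcross|/2 = 257.5000 mm²
Σ(r_i+r_j)·cross = 13786.0000 → first moment M = |Σ|/6 = 2297.6667
R_c = M/A = 2297.6667/257.5000 = 8.9230 mm
θ = 336° = 5.864306 rad
V = θ·R_c·A = 5.864306·8.9230·257.5000 = 13474.221 mm³

Volume = 13474.221 mm³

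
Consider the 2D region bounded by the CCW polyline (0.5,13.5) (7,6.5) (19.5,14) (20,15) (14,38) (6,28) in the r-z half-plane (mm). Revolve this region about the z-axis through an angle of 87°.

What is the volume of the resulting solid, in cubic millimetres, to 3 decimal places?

Volume = 5431.700 mm³

Profile (r,z), 6 vertices: (0.5,13.5) (7,6.5) (19.5,14) (20,15) (14,38) (6,28)
edge 0: (0.5,13.5)→(7,6.5)  cross = 0.5·6.5 − 7·13.5 = -91.2500; (r_i+r_j)·cross = 7.5·-91.2500 = -684.3750
edge 1: (7,6.5)→(19.5,14)  cross = 7·14 − 19.5·6.5 = -28.7500; (r_i+r_j)·cross = 26.5·-28.7500 = -761.8750
edge 2: (19.5,14)→(20,15)  cross = 19.5·15 − 20·14 = 12.5000; (r_i+r_j)·cross = 39.5·12.5000 = 493.7500
edge 3: (20,15)→(14,38)  cross = 20·38 − 14·15 = 550.0000; (r_i+r_j)·cross = 34·550.0000 = 18700.0000
edge 4: (14,38)→(6,28)  cross = 14·28 − 6·38 = 164.0000; (r_i+r_j)·cross = 20·164.0000 = 3280.0000
edge 5: (6,28)→(0.5,13.5)  cross = 6·13.5 − 0.5·28 = 67.0000; (r_i+r_j)·cross = 6.5·67.0000 = 435.5000
Σcross = 673.5000 → A = |Σcross|/2 = 336.7500 mm²
Σ(r_i+r_j)·cross = 21463.0000 → first moment M = |Σ|/6 = 3577.1667
R_c = M/A = 3577.1667/336.7500 = 10.6226 mm
θ = 87° = 1.518436 rad
V = θ·R_c·A = 1.518436·10.6226·336.7500 = 5431.700 mm³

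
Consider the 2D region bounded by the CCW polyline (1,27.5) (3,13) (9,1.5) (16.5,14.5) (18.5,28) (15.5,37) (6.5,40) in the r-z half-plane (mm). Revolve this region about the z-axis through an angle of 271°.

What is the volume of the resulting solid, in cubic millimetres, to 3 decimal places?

Volume = 20304.030 mm³

Profile (r,z), 7 vertices: (1,27.5) (3,13) (9,1.5) (16.5,14.5) (18.5,28) (15.5,37) (6.5,40)
edge 0: (1,27.5)→(3,13)  cross = 1·13 − 3·27.5 = -69.5000; (r_i+r_j)·cross = 4·-69.5000 = -278.0000
edge 1: (3,13)→(9,1.5)  cross = 3·1.5 − 9·13 = -112.5000; (r_i+r_j)·cross = 12·-112.5000 = -1350.0000
edge 2: (9,1.5)→(16.5,14.5)  cross = 9·14.5 − 16.5·1.5 = 105.7500; (r_i+r_j)·cross = 25.5·105.7500 = 2696.6250
edge 3: (16.5,14.5)→(18.5,28)  cross = 16.5·28 − 18.5·14.5 = 193.7500; (r_i+r_j)·cross = 35·193.7500 = 6781.2500
edge 4: (18.5,28)→(15.5,37)  cross = 18.5·37 − 15.5·28 = 250.5000; (r_i+r_j)·cross = 34·250.5000 = 8517.0000
edge 5: (15.5,37)→(6.5,40)  cross = 15.5·40 − 6.5·37 = 379.5000; (r_i+r_j)·cross = 22·379.5000 = 8349.0000
edge 6: (6.5,40)→(1,27.5)  cross = 6.5·27.5 − 1·40 = 138.7500; (r_i+r_j)·cross = 7.5·138.7500 = 1040.6250
Σcross = 886.2500 → A = |Σcross|/2 = 443.1250 mm²
Σ(r_i+r_j)·cross = 25756.5000 → first moment M = |Σ|/6 = 4292.7500
R_c = M/A = 4292.7500/443.1250 = 9.6874 mm
θ = 271° = 4.729842 rad
V = θ·R_c·A = 4.729842·9.6874·443.1250 = 20304.030 mm³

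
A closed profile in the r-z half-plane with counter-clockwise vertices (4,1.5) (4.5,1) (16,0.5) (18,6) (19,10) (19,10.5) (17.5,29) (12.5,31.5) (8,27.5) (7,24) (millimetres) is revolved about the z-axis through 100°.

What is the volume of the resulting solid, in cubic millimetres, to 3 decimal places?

Volume = 7404.778 mm³

Profile (r,z), 10 vertices: (4,1.5) (4.5,1) (16,0.5) (18,6) (19,10) (19,10.5) (17.5,29) (12.5,31.5) (8,27.5) (7,24)
edge 0: (4,1.5)→(4.5,1)  cross = 4·1 − 4.5·1.5 = -2.7500; (r_i+r_j)·cross = 8.5·-2.7500 = -23.3750
edge 1: (4.5,1)→(16,0.5)  cross = 4.5·0.5 − 16·1 = -13.7500; (r_i+r_j)·cross = 20.5·-13.7500 = -281.8750
edge 2: (16,0.5)→(18,6)  cross = 16·6 − 18·0.5 = 87.0000; (r_i+r_j)·cross = 34·87.0000 = 2958.0000
edge 3: (18,6)→(19,10)  cross = 18·10 − 19·6 = 66.0000; (r_i+r_j)·cross = 37·66.0000 = 2442.0000
edge 4: (19,10)→(19,10.5)  cross = 19·10.5 − 19·10 = 9.5000; (r_i+r_j)·cross = 38·9.5000 = 361.0000
edge 5: (19,10.5)→(17.5,29)  cross = 19·29 − 17.5·10.5 = 367.2500; (r_i+r_j)·cross = 36.5·367.2500 = 13404.6250
edge 6: (17.5,29)→(12.5,31.5)  cross = 17.5·31.5 − 12.5·29 = 188.7500; (r_i+r_j)·cross = 30·188.7500 = 5662.5000
edge 7: (12.5,31.5)→(8,27.5)  cross = 12.5·27.5 − 8·31.5 = 91.7500; (r_i+r_j)·cross = 20.5·91.7500 = 1880.8750
edge 8: (8,27.5)→(7,24)  cross = 8·24 − 7·27.5 = -0.5000; (r_i+r_j)·cross = 15·-0.5000 = -7.5000
edge 9: (7,24)→(4,1.5)  cross = 7·1.5 − 4·24 = -85.5000; (r_i+r_j)·cross = 11·-85.5000 = -940.5000
Σcross = 707.7500 → A = |Σcross|/2 = 353.8750 mm²
Σ(r_i+r_j)·cross = 25455.7500 → first moment M = |Σ|/6 = 4242.6250
R_c = M/A = 4242.6250/353.8750 = 11.9890 mm
θ = 100° = 1.745329 rad
V = θ·R_c·A = 1.745329·11.9890·353.8750 = 7404.778 mm³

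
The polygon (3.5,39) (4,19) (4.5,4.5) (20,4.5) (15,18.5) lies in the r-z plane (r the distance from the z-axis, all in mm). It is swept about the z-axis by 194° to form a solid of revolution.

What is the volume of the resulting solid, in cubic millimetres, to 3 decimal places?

Volume = 9739.230 mm³

Profile (r,z), 5 vertices: (3.5,39) (4,19) (4.5,4.5) (20,4.5) (15,18.5)
edge 0: (3.5,39)→(4,19)  cross = 3.5·19 − 4·39 = -89.5000; (r_i+r_j)·cross = 7.5·-89.5000 = -671.2500
edge 1: (4,19)→(4.5,4.5)  cross = 4·4.5 − 4.5·19 = -67.5000; (r_i+r_j)·cross = 8.5·-67.5000 = -573.7500
edge 2: (4.5,4.5)→(20,4.5)  cross = 4.5·4.5 − 20·4.5 = -69.7500; (r_i+r_j)·cross = 24.5·-69.7500 = -1708.8750
edge 3: (20,4.5)→(15,18.5)  cross = 20·18.5 − 15·4.5 = 302.5000; (r_i+r_j)·cross = 35·302.5000 = 10587.5000
edge 4: (15,18.5)→(3.5,39)  cross = 15·39 − 3.5·18.5 = 520.2500; (r_i+r_j)·cross = 18.5·520.2500 = 9624.6250
Σcross = 596.0000 → A = |Σcross|/2 = 298.0000 mm²
Σ(r_i+r_j)·cross = 17258.2500 → first moment M = |Σ|/6 = 2876.3750
R_c = M/A = 2876.3750/298.0000 = 9.6523 mm
θ = 194° = 3.385939 rad
V = θ·R_c·A = 3.385939·9.6523·298.0000 = 9739.230 mm³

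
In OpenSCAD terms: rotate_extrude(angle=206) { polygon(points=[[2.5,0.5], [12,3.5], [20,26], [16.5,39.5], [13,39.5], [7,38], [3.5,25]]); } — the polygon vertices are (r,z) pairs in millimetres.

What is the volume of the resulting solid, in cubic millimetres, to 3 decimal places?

Volume = 17656.453 mm³

Profile (r,z), 7 vertices: (2.5,0.5) (12,3.5) (20,26) (16.5,39.5) (13,39.5) (7,38) (3.5,25)
edge 0: (2.5,0.5)→(12,3.5)  cross = 2.5·3.5 − 12·0.5 = 2.7500; (r_i+r_j)·cross = 14.5·2.7500 = 39.8750
edge 1: (12,3.5)→(20,26)  cross = 12·26 − 20·3.5 = 242.0000; (r_i+r_j)·cross = 32·242.0000 = 7744.0000
edge 2: (20,26)→(16.5,39.5)  cross = 20·39.5 − 16.5·26 = 361.0000; (r_i+r_j)·cross = 36.5·361.0000 = 13176.5000
edge 3: (16.5,39.5)→(13,39.5)  cross = 16.5·39.5 − 13·39.5 = 138.2500; (r_i+r_j)·cross = 29.5·138.2500 = 4078.3750
edge 4: (13,39.5)→(7,38)  cross = 13·38 − 7·39.5 = 217.5000; (r_i+r_j)·cross = 20·217.5000 = 4350.0000
edge 5: (7,38)→(3.5,25)  cross = 7·25 − 3.5·38 = 42.0000; (r_i+r_j)·cross = 10.5·42.0000 = 441.0000
edge 6: (3.5,25)→(2.5,0.5)  cross = 3.5·0.5 − 2.5·25 = -60.7500; (r_i+r_j)·cross = 6·-60.7500 = -364.5000
Σcross = 942.7500 → A = |Σcross|/2 = 471.3750 mm²
Σ(r_i+r_j)·cross = 29465.2500 → first moment M = |Σ|/6 = 4910.8750
R_c = M/A = 4910.8750/471.3750 = 10.4182 mm
θ = 206° = 3.595378 rad
V = θ·R_c·A = 3.595378·10.4182·471.3750 = 17656.453 mm³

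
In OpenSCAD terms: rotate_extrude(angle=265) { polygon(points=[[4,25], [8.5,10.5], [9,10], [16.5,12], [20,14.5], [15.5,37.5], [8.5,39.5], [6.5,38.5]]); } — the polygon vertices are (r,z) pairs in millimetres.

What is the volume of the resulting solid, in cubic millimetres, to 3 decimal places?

Volume = 17774.924 mm³

Profile (r,z), 8 vertices: (4,25) (8.5,10.5) (9,10) (16.5,12) (20,14.5) (15.5,37.5) (8.5,39.5) (6.5,38.5)
edge 0: (4,25)→(8.5,10.5)  cross = 4·10.5 − 8.5·25 = -170.5000; (r_i+r_j)·cross = 12.5·-170.5000 = -2131.2500
edge 1: (8.5,10.5)→(9,10)  cross = 8.5·10 − 9·10.5 = -9.5000; (r_i+r_j)·cross = 17.5·-9.5000 = -166.2500
edge 2: (9,10)→(16.5,12)  cross = 9·12 − 16.5·10 = -57.0000; (r_i+r_j)·cross = 25.5·-57.0000 = -1453.5000
edge 3: (16.5,12)→(20,14.5)  cross = 16.5·14.5 − 20·12 = -0.7500; (r_i+r_j)·cross = 36.5·-0.7500 = -27.3750
edge 4: (20,14.5)→(15.5,37.5)  cross = 20·37.5 − 15.5·14.5 = 525.2500; (r_i+r_j)·cross = 35.5·525.2500 = 18646.3750
edge 5: (15.5,37.5)→(8.5,39.5)  cross = 15.5·39.5 − 8.5·37.5 = 293.5000; (r_i+r_j)·cross = 24·293.5000 = 7044.0000
edge 6: (8.5,39.5)→(6.5,38.5)  cross = 8.5·38.5 − 6.5·39.5 = 70.5000; (r_i+r_j)·cross = 15·70.5000 = 1057.5000
edge 7: (6.5,38.5)→(4,25)  cross = 6.5·25 − 4·38.5 = 8.5000; (r_i+r_j)·cross = 10.5·8.5000 = 89.2500
Σcross = 660.0000 → A = |Σcross|/2 = 330.0000 mm²
Σ(r_i+r_j)·cross = 23058.7500 → first moment M = |Σ|/6 = 3843.1250
R_c = M/A = 3843.1250/330.0000 = 11.6458 mm
θ = 265° = 4.625123 rad
V = θ·R_c·A = 4.625123·11.6458·330.0000 = 17774.924 mm³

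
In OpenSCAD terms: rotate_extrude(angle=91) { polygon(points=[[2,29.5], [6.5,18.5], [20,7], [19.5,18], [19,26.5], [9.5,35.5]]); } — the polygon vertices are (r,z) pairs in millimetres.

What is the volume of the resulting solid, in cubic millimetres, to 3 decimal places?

Volume = 5319.644 mm³

Profile (r,z), 6 vertices: (2,29.5) (6.5,18.5) (20,7) (19.5,18) (19,26.5) (9.5,35.5)
edge 0: (2,29.5)→(6.5,18.5)  cross = 2·18.5 − 6.5·29.5 = -154.7500; (r_i+r_j)·cross = 8.5·-154.7500 = -1315.3750
edge 1: (6.5,18.5)→(20,7)  cross = 6.5·7 − 20·18.5 = -324.5000; (r_i+r_j)·cross = 26.5·-324.5000 = -8599.2500
edge 2: (20,7)→(19.5,18)  cross = 20·18 − 19.5·7 = 223.5000; (r_i+r_j)·cross = 39.5·223.5000 = 8828.2500
edge 3: (19.5,18)→(19,26.5)  cross = 19.5·26.5 − 19·18 = 174.7500; (r_i+r_j)·cross = 38.5·174.7500 = 6727.8750
edge 4: (19,26.5)→(9.5,35.5)  cross = 19·35.5 − 9.5·26.5 = 422.7500; (r_i+r_j)·cross = 28.5·422.7500 = 12048.3750
edge 5: (9.5,35.5)→(2,29.5)  cross = 9.5·29.5 − 2·35.5 = 209.2500; (r_i+r_j)·cross = 11.5·209.2500 = 2406.3750
Σcross = 551.0000 → A = |Σcross|/2 = 275.5000 mm²
Σ(r_i+r_j)·cross = 20096.2500 → first moment M = |Σ|/6 = 3349.3750
R_c = M/A = 3349.3750/275.5000 = 12.1574 mm
θ = 91° = 1.588250 rad
V = θ·R_c·A = 1.588250·12.1574·275.5000 = 5319.644 mm³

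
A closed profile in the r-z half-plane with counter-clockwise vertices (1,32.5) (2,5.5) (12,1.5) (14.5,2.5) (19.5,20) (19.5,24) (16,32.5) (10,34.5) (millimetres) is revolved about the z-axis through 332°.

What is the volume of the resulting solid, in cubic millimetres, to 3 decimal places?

Volume = 27394.673 mm³

Profile (r,z), 8 vertices: (1,32.5) (2,5.5) (12,1.5) (14.5,2.5) (19.5,20) (19.5,24) (16,32.5) (10,34.5)
edge 0: (1,32.5)→(2,5.5)  cross = 1·5.5 − 2·32.5 = -59.5000; (r_i+r_j)·cross = 3·-59.5000 = -178.5000
edge 1: (2,5.5)→(12,1.5)  cross = 2·1.5 − 12·5.5 = -63.0000; (r_i+r_j)·cross = 14·-63.0000 = -882.0000
edge 2: (12,1.5)→(14.5,2.5)  cross = 12·2.5 − 14.5·1.5 = 8.2500; (r_i+r_j)·cross = 26.5·8.2500 = 218.6250
edge 3: (14.5,2.5)→(19.5,20)  cross = 14.5·20 − 19.5·2.5 = 241.2500; (r_i+r_j)·cross = 34·241.2500 = 8202.5000
edge 4: (19.5,20)→(19.5,24)  cross = 19.5·24 − 19.5·20 = 78.0000; (r_i+r_j)·cross = 39·78.0000 = 3042.0000
edge 5: (19.5,24)→(16,32.5)  cross = 19.5·32.5 − 16·24 = 249.7500; (r_i+r_j)·cross = 35.5·249.7500 = 8866.1250
edge 6: (16,32.5)→(10,34.5)  cross = 16·34.5 − 10·32.5 = 227.0000; (r_i+r_j)·cross = 26·227.0000 = 5902.0000
edge 7: (10,34.5)→(1,32.5)  cross = 10·32.5 − 1·34.5 = 290.5000; (r_i+r_j)·cross = 11·290.5000 = 3195.5000
Σcross = 972.2500 → A = |Σcross|/2 = 486.1250 mm²
Σ(r_i+r_j)·cross = 28366.2500 → first moment M = |Σ|/6 = 4727.7083
R_c = M/A = 4727.7083/486.1250 = 9.7253 mm
θ = 332° = 5.794493 rad
V = θ·R_c·A = 5.794493·9.7253·486.1250 = 27394.673 mm³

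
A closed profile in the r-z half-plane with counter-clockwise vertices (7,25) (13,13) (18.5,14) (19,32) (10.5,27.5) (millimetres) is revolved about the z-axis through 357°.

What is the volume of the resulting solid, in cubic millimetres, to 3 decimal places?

Volume = 12907.155 mm³

Profile (r,z), 5 vertices: (7,25) (13,13) (18.5,14) (19,32) (10.5,27.5)
edge 0: (7,25)→(13,13)  cross = 7·13 − 13·25 = -234.0000; (r_i+r_j)·cross = 20·-234.0000 = -4680.0000
edge 1: (13,13)→(18.5,14)  cross = 13·14 − 18.5·13 = -58.5000; (r_i+r_j)·cross = 31.5·-58.5000 = -1842.7500
edge 2: (18.5,14)→(19,32)  cross = 18.5·32 − 19·14 = 326.0000; (r_i+r_j)·cross = 37.5·326.0000 = 12225.0000
edge 3: (19,32)→(10.5,27.5)  cross = 19·27.5 − 10.5·32 = 186.5000; (r_i+r_j)·cross = 29.5·186.5000 = 5501.7500
edge 4: (10.5,27.5)→(7,25)  cross = 10.5·25 − 7·27.5 = 70.0000; (r_i+r_j)·cross = 17.5·70.0000 = 1225.0000
Σcross = 290.0000 → A = |Σcross|/2 = 145.0000 mm²
Σ(r_i+r_j)·cross = 12429.0000 → first moment M = |Σ|/6 = 2071.5000
R_c = M/A = 2071.5000/145.0000 = 14.2862 mm
θ = 357° = 6.230825 rad
V = θ·R_c·A = 6.230825·14.2862·145.0000 = 12907.155 mm³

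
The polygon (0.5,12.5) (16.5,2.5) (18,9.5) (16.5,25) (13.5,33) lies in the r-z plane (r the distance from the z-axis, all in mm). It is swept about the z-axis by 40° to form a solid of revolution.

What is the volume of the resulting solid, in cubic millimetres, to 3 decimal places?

Profile (r,z), 5 vertices: (0.5,12.5) (16.5,2.5) (18,9.5) (16.5,25) (13.5,33)
edge 0: (0.5,12.5)→(16.5,2.5)  cross = 0.5·2.5 − 16.5·12.5 = -205.0000; (r_i+r_j)·cross = 17·-205.0000 = -3485.0000
edge 1: (16.5,2.5)→(18,9.5)  cross = 16.5·9.5 − 18·2.5 = 111.7500; (r_i+r_j)·cross = 34.5·111.7500 = 3855.3750
edge 2: (18,9.5)→(16.5,25)  cross = 18·25 − 16.5·9.5 = 293.2500; (r_i+r_j)·cross = 34.5·293.2500 = 10117.1250
edge 3: (16.5,25)→(13.5,33)  cross = 16.5·33 − 13.5·25 = 207.0000; (r_i+r_j)·cross = 30·207.0000 = 6210.0000
edge 4: (13.5,33)→(0.5,12.5)  cross = 13.5·12.5 − 0.5·33 = 152.2500; (r_i+r_j)·cross = 14·152.2500 = 2131.5000
Σcross = 559.2500 → A = |Σcross|/2 = 279.6250 mm²
Σ(r_i+r_j)·cross = 18829.0000 → first moment M = |Σ|/6 = 3138.1667
R_c = M/A = 3138.1667/279.6250 = 11.2228 mm
θ = 40° = 0.698132 rad
V = θ·R_c·A = 0.698132·11.2228·279.6250 = 2190.854 mm³

Volume = 2190.854 mm³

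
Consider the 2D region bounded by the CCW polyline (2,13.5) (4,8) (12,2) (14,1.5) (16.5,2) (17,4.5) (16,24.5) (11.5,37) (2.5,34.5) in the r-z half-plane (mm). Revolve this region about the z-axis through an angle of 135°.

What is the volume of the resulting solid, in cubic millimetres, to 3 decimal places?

Volume = 9249.143 mm³

Profile (r,z), 9 vertices: (2,13.5) (4,8) (12,2) (14,1.5) (16.5,2) (17,4.5) (16,24.5) (11.5,37) (2.5,34.5)
edge 0: (2,13.5)→(4,8)  cross = 2·8 − 4·13.5 = -38.0000; (r_i+r_j)·cross = 6·-38.0000 = -228.0000
edge 1: (4,8)→(12,2)  cross = 4·2 − 12·8 = -88.0000; (r_i+r_j)·cross = 16·-88.0000 = -1408.0000
edge 2: (12,2)→(14,1.5)  cross = 12·1.5 − 14·2 = -10.0000; (r_i+r_j)·cross = 26·-10.0000 = -260.0000
edge 3: (14,1.5)→(16.5,2)  cross = 14·2 − 16.5·1.5 = 3.2500; (r_i+r_j)·cross = 30.5·3.2500 = 99.1250
edge 4: (16.5,2)→(17,4.5)  cross = 16.5·4.5 − 17·2 = 40.2500; (r_i+r_j)·cross = 33.5·40.2500 = 1348.3750
edge 5: (17,4.5)→(16,24.5)  cross = 17·24.5 − 16·4.5 = 344.5000; (r_i+r_j)·cross = 33·344.5000 = 11368.5000
edge 6: (16,24.5)→(11.5,37)  cross = 16·37 − 11.5·24.5 = 310.2500; (r_i+r_j)·cross = 27.5·310.2500 = 8531.8750
edge 7: (11.5,37)→(2.5,34.5)  cross = 11.5·34.5 − 2.5·37 = 304.2500; (r_i+r_j)·cross = 14·304.2500 = 4259.5000
edge 8: (2.5,34.5)→(2,13.5)  cross = 2.5·13.5 − 2·34.5 = -35.2500; (r_i+r_j)·cross = 4.5·-35.2500 = -158.6250
Σcross = 831.2500 → A = |Σcross|/2 = 415.6250 mm²
Σ(r_i+r_j)·cross = 23552.7500 → first moment M = |Σ|/6 = 3925.4583
R_c = M/A = 3925.4583/415.6250 = 9.4447 mm
θ = 135° = 2.356194 rad
V = θ·R_c·A = 2.356194·9.4447·415.6250 = 9249.143 mm³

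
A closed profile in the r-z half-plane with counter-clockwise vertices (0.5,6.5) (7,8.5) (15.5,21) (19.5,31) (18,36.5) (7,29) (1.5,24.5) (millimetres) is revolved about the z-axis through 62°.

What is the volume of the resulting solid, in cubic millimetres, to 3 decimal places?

Profile (r,z), 7 vertices: (0.5,6.5) (7,8.5) (15.5,21) (19.5,31) (18,36.5) (7,29) (1.5,24.5)
edge 0: (0.5,6.5)→(7,8.5)  cross = 0.5·8.5 − 7·6.5 = -41.2500; (r_i+r_j)·cross = 7.5·-41.2500 = -309.3750
edge 1: (7,8.5)→(15.5,21)  cross = 7·21 − 15.5·8.5 = 15.2500; (r_i+r_j)·cross = 22.5·15.2500 = 343.1250
edge 2: (15.5,21)→(19.5,31)  cross = 15.5·31 − 19.5·21 = 71.0000; (r_i+r_j)·cross = 35·71.0000 = 2485.0000
edge 3: (19.5,31)→(18,36.5)  cross = 19.5·36.5 − 18·31 = 153.7500; (r_i+r_j)·cross = 37.5·153.7500 = 5765.6250
edge 4: (18,36.5)→(7,29)  cross = 18·29 − 7·36.5 = 266.5000; (r_i+r_j)·cross = 25·266.5000 = 6662.5000
edge 5: (7,29)→(1.5,24.5)  cross = 7·24.5 − 1.5·29 = 128.0000; (r_i+r_j)·cross = 8.5·128.0000 = 1088.0000
edge 6: (1.5,24.5)→(0.5,6.5)  cross = 1.5·6.5 − 0.5·24.5 = -2.5000; (r_i+r_j)·cross = 2·-2.5000 = -5.0000
Σcross = 590.7500 → A = |Σcross|/2 = 295.3750 mm²
Σ(r_i+r_j)·cross = 16029.8750 → first moment M = |Σ|/6 = 2671.6458
R_c = M/A = 2671.6458/295.3750 = 9.0449 mm
θ = 62° = 1.082104 rad
V = θ·R_c·A = 1.082104·9.0449·295.3750 = 2890.999 mm³

Volume = 2890.999 mm³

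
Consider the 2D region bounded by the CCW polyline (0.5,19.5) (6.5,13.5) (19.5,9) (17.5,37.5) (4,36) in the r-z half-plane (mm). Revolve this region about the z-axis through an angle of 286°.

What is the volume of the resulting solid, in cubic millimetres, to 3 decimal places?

Volume = 21343.636 mm³

Profile (r,z), 5 vertices: (0.5,19.5) (6.5,13.5) (19.5,9) (17.5,37.5) (4,36)
edge 0: (0.5,19.5)→(6.5,13.5)  cross = 0.5·13.5 − 6.5·19.5 = -120.0000; (r_i+r_j)·cross = 7·-120.0000 = -840.0000
edge 1: (6.5,13.5)→(19.5,9)  cross = 6.5·9 − 19.5·13.5 = -204.7500; (r_i+r_j)·cross = 26·-204.7500 = -5323.5000
edge 2: (19.5,9)→(17.5,37.5)  cross = 19.5·37.5 − 17.5·9 = 573.7500; (r_i+r_j)·cross = 37·573.7500 = 21228.7500
edge 3: (17.5,37.5)→(4,36)  cross = 17.5·36 − 4·37.5 = 480.0000; (r_i+r_j)·cross = 21.5·480.0000 = 10320.0000
edge 4: (4,36)→(0.5,19.5)  cross = 4·19.5 − 0.5·36 = 60.0000; (r_i+r_j)·cross = 4.5·60.0000 = 270.0000
Σcross = 789.0000 → A = |Σcross|/2 = 394.5000 mm²
Σ(r_i+r_j)·cross = 25655.2500 → first moment M = |Σ|/6 = 4275.8750
R_c = M/A = 4275.8750/394.5000 = 10.8387 mm
θ = 286° = 4.991642 rad
V = θ·R_c·A = 4.991642·10.8387·394.5000 = 21343.636 mm³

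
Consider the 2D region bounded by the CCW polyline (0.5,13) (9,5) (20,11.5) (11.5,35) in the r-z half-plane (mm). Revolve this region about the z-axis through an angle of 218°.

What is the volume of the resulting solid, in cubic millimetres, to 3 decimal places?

Profile (r,z), 4 vertices: (0.5,13) (9,5) (20,11.5) (11.5,35)
edge 0: (0.5,13)→(9,5)  cross = 0.5·5 − 9·13 = -114.5000; (r_i+r_j)·cross = 9.5·-114.5000 = -1087.7500
edge 1: (9,5)→(20,11.5)  cross = 9·11.5 − 20·5 = 3.5000; (r_i+r_j)·cross = 29·3.5000 = 101.5000
edge 2: (20,11.5)→(11.5,35)  cross = 20·35 − 11.5·11.5 = 567.7500; (r_i+r_j)·cross = 31.5·567.7500 = 17884.1250
edge 3: (11.5,35)→(0.5,13)  cross = 11.5·13 − 0.5·35 = 132.0000; (r_i+r_j)·cross = 12·132.0000 = 1584.0000
Σcross = 588.7500 → A = |Σcross|/2 = 294.3750 mm²
Σ(r_i+r_j)·cross = 18481.8750 → first moment M = |Σ|/6 = 3080.3125
R_c = M/A = 3080.3125/294.3750 = 10.4639 mm
θ = 218° = 3.804818 rad
V = θ·R_c·A = 3.804818·10.4639·294.3750 = 11720.028 mm³

Volume = 11720.028 mm³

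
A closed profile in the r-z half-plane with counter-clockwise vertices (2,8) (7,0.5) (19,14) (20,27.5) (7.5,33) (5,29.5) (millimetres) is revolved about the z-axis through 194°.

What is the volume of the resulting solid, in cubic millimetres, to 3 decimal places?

Volume = 13719.683 mm³

Profile (r,z), 6 vertices: (2,8) (7,0.5) (19,14) (20,27.5) (7.5,33) (5,29.5)
edge 0: (2,8)→(7,0.5)  cross = 2·0.5 − 7·8 = -55.0000; (r_i+r_j)·cross = 9·-55.0000 = -495.0000
edge 1: (7,0.5)→(19,14)  cross = 7·14 − 19·0.5 = 88.5000; (r_i+r_j)·cross = 26·88.5000 = 2301.0000
edge 2: (19,14)→(20,27.5)  cross = 19·27.5 − 20·14 = 242.5000; (r_i+r_j)·cross = 39·242.5000 = 9457.5000
edge 3: (20,27.5)→(7.5,33)  cross = 20·33 − 7.5·27.5 = 453.7500; (r_i+r_j)·cross = 27.5·453.7500 = 12478.1250
edge 4: (7.5,33)→(5,29.5)  cross = 7.5·29.5 − 5·33 = 56.2500; (r_i+r_j)·cross = 12.5·56.2500 = 703.1250
edge 5: (5,29.5)→(2,8)  cross = 5·8 − 2·29.5 = -19.0000; (r_i+r_j)·cross = 7·-19.0000 = -133.0000
Σcross = 767.0000 → A = |Σcross|/2 = 383.5000 mm²
Σ(r_i+r_j)·cross = 24311.7500 → first moment M = |Σ|/6 = 4051.9583
R_c = M/A = 4051.9583/383.5000 = 10.5657 mm
θ = 194° = 3.385939 rad
V = θ·R_c·A = 3.385939·10.5657·383.5000 = 13719.683 mm³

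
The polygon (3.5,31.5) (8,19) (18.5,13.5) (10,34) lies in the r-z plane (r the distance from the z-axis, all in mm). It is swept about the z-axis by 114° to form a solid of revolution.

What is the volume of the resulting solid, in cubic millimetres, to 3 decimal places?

Profile (r,z), 4 vertices: (3.5,31.5) (8,19) (18.5,13.5) (10,34)
edge 0: (3.5,31.5)→(8,19)  cross = 3.5·19 − 8·31.5 = -185.5000; (r_i+r_j)·cross = 11.5·-185.5000 = -2133.2500
edge 1: (8,19)→(18.5,13.5)  cross = 8·13.5 − 18.5·19 = -243.5000; (r_i+r_j)·cross = 26.5·-243.5000 = -6452.7500
edge 2: (18.5,13.5)→(10,34)  cross = 18.5·34 − 10·13.5 = 494.0000; (r_i+r_j)·cross = 28.5·494.0000 = 14079.0000
edge 3: (10,34)→(3.5,31.5)  cross = 10·31.5 − 3.5·34 = 196.0000; (r_i+r_j)·cross = 13.5·196.0000 = 2646.0000
Σcross = 261.0000 → A = |Σcross|/2 = 130.5000 mm²
Σ(r_i+r_j)·cross = 8139.0000 → first moment M = |Σ|/6 = 1356.5000
R_c = M/A = 1356.5000/130.5000 = 10.3946 mm
θ = 114° = 1.989675 rad
V = θ·R_c·A = 1.989675·10.3946·130.5000 = 2698.995 mm³

Volume = 2698.995 mm³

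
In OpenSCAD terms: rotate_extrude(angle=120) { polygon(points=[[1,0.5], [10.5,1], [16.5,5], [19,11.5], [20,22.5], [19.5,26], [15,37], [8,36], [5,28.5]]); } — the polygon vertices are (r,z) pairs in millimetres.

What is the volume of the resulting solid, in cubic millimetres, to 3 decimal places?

Volume = 11419.820 mm³

Profile (r,z), 9 vertices: (1,0.5) (10.5,1) (16.5,5) (19,11.5) (20,22.5) (19.5,26) (15,37) (8,36) (5,28.5)
edge 0: (1,0.5)→(10.5,1)  cross = 1·1 − 10.5·0.5 = -4.2500; (r_i+r_j)·cross = 11.5·-4.2500 = -48.8750
edge 1: (10.5,1)→(16.5,5)  cross = 10.5·5 − 16.5·1 = 36.0000; (r_i+r_j)·cross = 27·36.0000 = 972.0000
edge 2: (16.5,5)→(19,11.5)  cross = 16.5·11.5 − 19·5 = 94.7500; (r_i+r_j)·cross = 35.5·94.7500 = 3363.6250
edge 3: (19,11.5)→(20,22.5)  cross = 19·22.5 − 20·11.5 = 197.5000; (r_i+r_j)·cross = 39·197.5000 = 7702.5000
edge 4: (20,22.5)→(19.5,26)  cross = 20·26 − 19.5·22.5 = 81.2500; (r_i+r_j)·cross = 39.5·81.2500 = 3209.3750
edge 5: (19.5,26)→(15,37)  cross = 19.5·37 − 15·26 = 331.5000; (r_i+r_j)·cross = 34.5·331.5000 = 11436.7500
edge 6: (15,37)→(8,36)  cross = 15·36 − 8·37 = 244.0000; (r_i+r_j)·cross = 23·244.0000 = 5612.0000
edge 7: (8,36)→(5,28.5)  cross = 8·28.5 − 5·36 = 48.0000; (r_i+r_j)·cross = 13·48.0000 = 624.0000
edge 8: (5,28.5)→(1,0.5)  cross = 5·0.5 − 1·28.5 = -26.0000; (r_i+r_j)·cross = 6·-26.0000 = -156.0000
Σcross = 1002.7500 → A = |Σcross|/2 = 501.3750 mm²
Σ(r_i+r_j)·cross = 32715.3750 → first moment M = |Σ|/6 = 5452.5625
R_c = M/A = 5452.5625/501.3750 = 10.8752 mm
θ = 120° = 2.094395 rad
V = θ·R_c·A = 2.094395·10.8752·501.3750 = 11419.820 mm³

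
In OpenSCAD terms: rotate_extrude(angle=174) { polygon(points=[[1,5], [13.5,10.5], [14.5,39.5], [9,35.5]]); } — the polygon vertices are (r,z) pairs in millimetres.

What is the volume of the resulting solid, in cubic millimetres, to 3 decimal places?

Profile (r,z), 4 vertices: (1,5) (13.5,10.5) (14.5,39.5) (9,35.5)
edge 0: (1,5)→(13.5,10.5)  cross = 1·10.5 − 13.5·5 = -57.0000; (r_i+r_j)·cross = 14.5·-57.0000 = -826.5000
edge 1: (13.5,10.5)→(14.5,39.5)  cross = 13.5·39.5 − 14.5·10.5 = 381.0000; (r_i+r_j)·cross = 28·381.0000 = 10668.0000
edge 2: (14.5,39.5)→(9,35.5)  cross = 14.5·35.5 − 9·39.5 = 159.2500; (r_i+r_j)·cross = 23.5·159.2500 = 3742.3750
edge 3: (9,35.5)→(1,5)  cross = 9·5 − 1·35.5 = 9.5000; (r_i+r_j)·cross = 10·9.5000 = 95.0000
Σcross = 492.7500 → A = |Σcross|/2 = 246.3750 mm²
Σ(r_i+r_j)·cross = 13678.8750 → first moment M = |Σ|/6 = 2279.8125
R_c = M/A = 2279.8125/246.3750 = 9.2534 mm
θ = 174° = 3.036873 rad
V = θ·R_c·A = 3.036873·9.2534·246.3750 = 6923.501 mm³

Volume = 6923.501 mm³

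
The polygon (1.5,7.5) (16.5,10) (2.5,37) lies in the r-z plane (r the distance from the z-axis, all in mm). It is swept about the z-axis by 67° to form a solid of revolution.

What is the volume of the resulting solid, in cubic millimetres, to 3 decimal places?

Profile (r,z), 3 vertices: (1.5,7.5) (16.5,10) (2.5,37)
edge 0: (1.5,7.5)→(16.5,10)  cross = 1.5·10 − 16.5·7.5 = -108.7500; (r_i+r_j)·cross = 18·-108.7500 = -1957.5000
edge 1: (16.5,10)→(2.5,37)  cross = 16.5·37 − 2.5·10 = 585.5000; (r_i+r_j)·cross = 19·585.5000 = 11124.5000
edge 2: (2.5,37)→(1.5,7.5)  cross = 2.5·7.5 − 1.5·37 = -36.7500; (r_i+r_j)·cross = 4·-36.7500 = -147.0000
Σcross = 440.0000 → A = |Σcross|/2 = 220.0000 mm²
Σ(r_i+r_j)·cross = 9020.0000 → first moment M = |Σ|/6 = 1503.3333
R_c = M/A = 1503.3333/220.0000 = 6.8333 mm
θ = 67° = 1.169371 rad
V = θ·R_c·A = 1.169371·6.8333·220.0000 = 1757.954 mm³

Volume = 1757.954 mm³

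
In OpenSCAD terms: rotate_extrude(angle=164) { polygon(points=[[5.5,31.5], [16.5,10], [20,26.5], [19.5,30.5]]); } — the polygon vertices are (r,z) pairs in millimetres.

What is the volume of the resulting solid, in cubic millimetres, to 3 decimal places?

Profile (r,z), 4 vertices: (5.5,31.5) (16.5,10) (20,26.5) (19.5,30.5)
edge 0: (5.5,31.5)→(16.5,10)  cross = 5.5·10 − 16.5·31.5 = -464.7500; (r_i+r_j)·cross = 22·-464.7500 = -10224.5000
edge 1: (16.5,10)→(20,26.5)  cross = 16.5·26.5 − 20·10 = 237.2500; (r_i+r_j)·cross = 36.5·237.2500 = 8659.6250
edge 2: (20,26.5)→(19.5,30.5)  cross = 20·30.5 − 19.5·26.5 = 93.2500; (r_i+r_j)·cross = 39.5·93.2500 = 3683.3750
edge 3: (19.5,30.5)→(5.5,31.5)  cross = 19.5·31.5 − 5.5·30.5 = 446.5000; (r_i+r_j)·cross = 25·446.5000 = 11162.5000
Σcross = 312.2500 → A = |Σcross|/2 = 156.1250 mm²
Σ(r_i+r_j)·cross = 13281.0000 → first moment M = |Σ|/6 = 2213.5000
R_c = M/A = 2213.5000/156.1250 = 14.1777 mm
θ = 164° = 2.862340 rad
V = θ·R_c·A = 2.862340·14.1777·156.1250 = 6335.790 mm³

Volume = 6335.790 mm³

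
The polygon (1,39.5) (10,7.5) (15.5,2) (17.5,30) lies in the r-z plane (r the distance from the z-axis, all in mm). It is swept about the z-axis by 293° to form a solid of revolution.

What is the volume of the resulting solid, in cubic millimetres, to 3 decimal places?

Volume = 16795.685 mm³

Profile (r,z), 4 vertices: (1,39.5) (10,7.5) (15.5,2) (17.5,30)
edge 0: (1,39.5)→(10,7.5)  cross = 1·7.5 − 10·39.5 = -387.5000; (r_i+r_j)·cross = 11·-387.5000 = -4262.5000
edge 1: (10,7.5)→(15.5,2)  cross = 10·2 − 15.5·7.5 = -96.2500; (r_i+r_j)·cross = 25.5·-96.2500 = -2454.3750
edge 2: (15.5,2)→(17.5,30)  cross = 15.5·30 − 17.5·2 = 430.0000; (r_i+r_j)·cross = 33·430.0000 = 14190.0000
edge 3: (17.5,30)→(1,39.5)  cross = 17.5·39.5 − 1·30 = 661.2500; (r_i+r_j)·cross = 18.5·661.2500 = 12233.1250
Σcross = 607.5000 → A = |Σcross|/2 = 303.7500 mm²
Σ(r_i+r_j)·cross = 19706.2500 → first moment M = |Σ|/6 = 3284.3750
R_c = M/A = 3284.3750/303.7500 = 10.8128 mm
θ = 293° = 5.113815 rad
V = θ·R_c·A = 5.113815·10.8128·303.7500 = 16795.685 mm³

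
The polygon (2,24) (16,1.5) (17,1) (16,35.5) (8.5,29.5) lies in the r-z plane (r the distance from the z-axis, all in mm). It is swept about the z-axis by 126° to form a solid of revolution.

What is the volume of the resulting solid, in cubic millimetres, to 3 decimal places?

Profile (r,z), 5 vertices: (2,24) (16,1.5) (17,1) (16,35.5) (8.5,29.5)
edge 0: (2,24)→(16,1.5)  cross = 2·1.5 − 16·24 = -381.0000; (r_i+r_j)·cross = 18·-381.0000 = -6858.0000
edge 1: (16,1.5)→(17,1)  cross = 16·1 − 17·1.5 = -9.5000; (r_i+r_j)·cross = 33·-9.5000 = -313.5000
edge 2: (17,1)→(16,35.5)  cross = 17·35.5 − 16·1 = 587.5000; (r_i+r_j)·cross = 33·587.5000 = 19387.5000
edge 3: (16,35.5)→(8.5,29.5)  cross = 16·29.5 − 8.5·35.5 = 170.2500; (r_i+r_j)·cross = 24.5·170.2500 = 4171.1250
edge 4: (8.5,29.5)→(2,24)  cross = 8.5·24 − 2·29.5 = 145.0000; (r_i+r_j)·cross = 10.5·145.0000 = 1522.5000
Σcross = 512.2500 → A = |Σcross|/2 = 256.1250 mm²
Σ(r_i+r_j)·cross = 17909.6250 → first moment M = |Σ|/6 = 2984.9375
R_c = M/A = 2984.9375/256.1250 = 11.6542 mm
θ = 126° = 2.199115 rad
V = θ·R_c·A = 2.199115·11.6542·256.1250 = 6564.220 mm³

Volume = 6564.220 mm³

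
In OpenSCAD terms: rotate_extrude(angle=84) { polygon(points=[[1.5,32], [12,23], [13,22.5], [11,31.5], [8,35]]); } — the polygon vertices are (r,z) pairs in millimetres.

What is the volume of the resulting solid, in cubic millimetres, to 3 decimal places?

Volume = 709.825 mm³

Profile (r,z), 5 vertices: (1.5,32) (12,23) (13,22.5) (11,31.5) (8,35)
edge 0: (1.5,32)→(12,23)  cross = 1.5·23 − 12·32 = -349.5000; (r_i+r_j)·cross = 13.5·-349.5000 = -4718.2500
edge 1: (12,23)→(13,22.5)  cross = 12·22.5 − 13·23 = -29.0000; (r_i+r_j)·cross = 25·-29.0000 = -725.0000
edge 2: (13,22.5)→(11,31.5)  cross = 13·31.5 − 11·22.5 = 162.0000; (r_i+r_j)·cross = 24·162.0000 = 3888.0000
edge 3: (11,31.5)→(8,35)  cross = 11·35 − 8·31.5 = 133.0000; (r_i+r_j)·cross = 19·133.0000 = 2527.0000
edge 4: (8,35)→(1.5,32)  cross = 8·32 − 1.5·35 = 203.5000; (r_i+r_j)·cross = 9.5·203.5000 = 1933.2500
Σcross = 120.0000 → A = |Σcross|/2 = 60.0000 mm²
Σ(r_i+r_j)·cross = 2905.0000 → first moment M = |Σ|/6 = 484.1667
R_c = M/A = 484.1667/60.0000 = 8.0694 mm
θ = 84° = 1.466077 rad
V = θ·R_c·A = 1.466077·8.0694·60.0000 = 709.825 mm³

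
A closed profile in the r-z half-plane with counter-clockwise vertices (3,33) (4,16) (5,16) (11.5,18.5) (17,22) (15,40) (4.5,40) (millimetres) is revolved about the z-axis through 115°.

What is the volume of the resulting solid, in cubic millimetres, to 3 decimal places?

Volume = 5221.629 mm³

Profile (r,z), 7 vertices: (3,33) (4,16) (5,16) (11.5,18.5) (17,22) (15,40) (4.5,40)
edge 0: (3,33)→(4,16)  cross = 3·16 − 4·33 = -84.0000; (r_i+r_j)·cross = 7·-84.0000 = -588.0000
edge 1: (4,16)→(5,16)  cross = 4·16 − 5·16 = -16.0000; (r_i+r_j)·cross = 9·-16.0000 = -144.0000
edge 2: (5,16)→(11.5,18.5)  cross = 5·18.5 − 11.5·16 = -91.5000; (r_i+r_j)·cross = 16.5·-91.5000 = -1509.7500
edge 3: (11.5,18.5)→(17,22)  cross = 11.5·22 − 17·18.5 = -61.5000; (r_i+r_j)·cross = 28.5·-61.5000 = -1752.7500
edge 4: (17,22)→(15,40)  cross = 17·40 − 15·22 = 350.0000; (r_i+r_j)·cross = 32·350.0000 = 11200.0000
edge 5: (15,40)→(4.5,40)  cross = 15·40 − 4.5·40 = 420.0000; (r_i+r_j)·cross = 19.5·420.0000 = 8190.0000
edge 6: (4.5,40)→(3,33)  cross = 4.5·33 − 3·40 = 28.5000; (r_i+r_j)·cross = 7.5·28.5000 = 213.7500
Σcross = 545.5000 → A = |Σcross|/2 = 272.7500 mm²
Σ(r_i+r_j)·cross = 15609.2500 → first moment M = |Σ|/6 = 2601.5417
R_c = M/A = 2601.5417/272.7500 = 9.5382 mm
θ = 115° = 2.007129 rad
V = θ·R_c·A = 2.007129·9.5382·272.7500 = 5221.629 mm³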